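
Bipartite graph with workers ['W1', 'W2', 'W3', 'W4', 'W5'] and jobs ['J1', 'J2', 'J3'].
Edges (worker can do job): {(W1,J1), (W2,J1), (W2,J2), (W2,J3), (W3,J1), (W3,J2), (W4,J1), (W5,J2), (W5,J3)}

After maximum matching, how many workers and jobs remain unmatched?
Unmatched: 2 workers, 0 jobs

Maximum matching size: 3
Workers: 5 total, 3 matched, 2 unmatched
Jobs: 3 total, 3 matched, 0 unmatched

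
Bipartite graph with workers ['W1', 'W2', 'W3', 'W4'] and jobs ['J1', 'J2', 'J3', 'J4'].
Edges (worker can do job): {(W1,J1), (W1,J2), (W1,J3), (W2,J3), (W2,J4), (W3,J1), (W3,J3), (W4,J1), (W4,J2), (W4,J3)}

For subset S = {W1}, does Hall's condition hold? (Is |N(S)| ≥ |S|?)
Yes: |N(S)| = 3, |S| = 1

Subset S = {W1}
Neighbors N(S) = {J1, J2, J3}

|N(S)| = 3, |S| = 1
Hall's condition: |N(S)| ≥ |S| is satisfied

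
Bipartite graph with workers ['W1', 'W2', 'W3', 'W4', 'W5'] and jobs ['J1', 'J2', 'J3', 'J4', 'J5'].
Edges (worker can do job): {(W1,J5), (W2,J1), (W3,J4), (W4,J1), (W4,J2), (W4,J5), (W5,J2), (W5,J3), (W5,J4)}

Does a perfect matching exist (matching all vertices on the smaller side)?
Yes, perfect matching exists (size 5)

Perfect matching: {(W1,J5), (W2,J1), (W3,J4), (W4,J2), (W5,J3)}
All 5 vertices on the smaller side are matched.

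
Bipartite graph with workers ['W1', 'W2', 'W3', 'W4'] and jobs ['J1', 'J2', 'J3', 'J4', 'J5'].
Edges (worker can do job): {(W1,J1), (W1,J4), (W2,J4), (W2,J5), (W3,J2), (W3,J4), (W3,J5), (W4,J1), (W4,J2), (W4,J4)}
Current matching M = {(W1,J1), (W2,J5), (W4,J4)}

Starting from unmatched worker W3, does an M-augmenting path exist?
Yes: W3 → J2

An M-augmenting path alternates non-matching / matching edges, starting and ending at unmatched vertices.
Path: W3 → J2
(J2 is unmatched in M, so the path is augmenting.)
Flipping edges along this path would increase |M| from 3 to 4.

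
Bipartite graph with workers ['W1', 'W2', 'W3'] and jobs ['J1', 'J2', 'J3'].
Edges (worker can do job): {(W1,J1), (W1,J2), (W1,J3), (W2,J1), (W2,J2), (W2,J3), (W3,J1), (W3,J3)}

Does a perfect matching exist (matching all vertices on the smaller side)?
Yes, perfect matching exists (size 3)

Perfect matching: {(W1,J2), (W2,J1), (W3,J3)}
All 3 vertices on the smaller side are matched.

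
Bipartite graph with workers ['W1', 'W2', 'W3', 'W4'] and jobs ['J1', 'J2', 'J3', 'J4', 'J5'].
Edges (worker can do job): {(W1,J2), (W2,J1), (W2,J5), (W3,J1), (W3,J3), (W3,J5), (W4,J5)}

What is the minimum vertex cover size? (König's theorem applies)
Minimum vertex cover size = 4

By König's theorem: in bipartite graphs,
min vertex cover = max matching = 4

Maximum matching has size 4, so minimum vertex cover also has size 4.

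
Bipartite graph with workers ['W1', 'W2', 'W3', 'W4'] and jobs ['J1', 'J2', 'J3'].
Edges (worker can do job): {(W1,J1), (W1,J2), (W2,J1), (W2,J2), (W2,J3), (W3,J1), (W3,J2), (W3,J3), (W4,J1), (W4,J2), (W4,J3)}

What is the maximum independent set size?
Maximum independent set = 4

By König's theorem:
- Min vertex cover = Max matching = 3
- Max independent set = Total vertices - Min vertex cover
- Max independent set = 7 - 3 = 4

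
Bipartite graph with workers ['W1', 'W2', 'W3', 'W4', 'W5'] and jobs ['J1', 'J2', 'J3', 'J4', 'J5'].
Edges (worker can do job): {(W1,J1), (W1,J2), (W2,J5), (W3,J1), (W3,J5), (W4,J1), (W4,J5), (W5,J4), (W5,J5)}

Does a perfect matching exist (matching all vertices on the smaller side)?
No, maximum matching has size 4 < 5

Maximum matching has size 4, need 5 for perfect matching.
Unmatched workers: ['W2']
Unmatched jobs: ['J3']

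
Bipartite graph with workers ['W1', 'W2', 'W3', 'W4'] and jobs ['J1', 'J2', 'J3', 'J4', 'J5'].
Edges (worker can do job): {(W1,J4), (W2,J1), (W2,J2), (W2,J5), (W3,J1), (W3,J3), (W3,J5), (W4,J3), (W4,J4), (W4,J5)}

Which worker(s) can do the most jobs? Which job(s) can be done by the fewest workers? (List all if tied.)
Most versatile: W2, W3, W4 (3 jobs); Least covered: J2 (1 workers)

Worker degrees (jobs they can do): W1:1, W2:3, W3:3, W4:3
Job degrees (workers who can do it): J1:2, J2:1, J3:2, J4:2, J5:3

Maximum worker degree is 3, achieved by: W2, W3, W4
Minimum job degree is 1, achieved by: J2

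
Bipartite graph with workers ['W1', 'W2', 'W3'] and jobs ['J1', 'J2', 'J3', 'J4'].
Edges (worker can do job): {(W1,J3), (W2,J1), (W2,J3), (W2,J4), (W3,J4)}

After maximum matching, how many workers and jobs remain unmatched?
Unmatched: 0 workers, 1 jobs

Maximum matching size: 3
Workers: 3 total, 3 matched, 0 unmatched
Jobs: 4 total, 3 matched, 1 unmatched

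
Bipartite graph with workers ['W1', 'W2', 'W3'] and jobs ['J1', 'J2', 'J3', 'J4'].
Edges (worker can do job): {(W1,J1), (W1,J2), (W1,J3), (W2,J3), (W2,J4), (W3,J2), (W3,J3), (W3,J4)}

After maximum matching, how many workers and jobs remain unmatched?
Unmatched: 0 workers, 1 jobs

Maximum matching size: 3
Workers: 3 total, 3 matched, 0 unmatched
Jobs: 4 total, 3 matched, 1 unmatched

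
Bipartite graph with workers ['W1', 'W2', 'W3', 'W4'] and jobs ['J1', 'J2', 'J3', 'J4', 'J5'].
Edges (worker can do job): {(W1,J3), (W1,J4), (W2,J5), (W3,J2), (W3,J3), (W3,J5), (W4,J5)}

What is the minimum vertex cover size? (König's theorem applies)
Minimum vertex cover size = 3

By König's theorem: in bipartite graphs,
min vertex cover = max matching = 3

Maximum matching has size 3, so minimum vertex cover also has size 3.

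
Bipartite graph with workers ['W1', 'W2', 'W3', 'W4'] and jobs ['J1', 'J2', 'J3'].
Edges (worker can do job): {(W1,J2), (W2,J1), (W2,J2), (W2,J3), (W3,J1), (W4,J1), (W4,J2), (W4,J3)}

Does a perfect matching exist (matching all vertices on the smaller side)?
Yes, perfect matching exists (size 3)

Perfect matching: {(W1,J2), (W3,J1), (W4,J3)}
All 3 vertices on the smaller side are matched.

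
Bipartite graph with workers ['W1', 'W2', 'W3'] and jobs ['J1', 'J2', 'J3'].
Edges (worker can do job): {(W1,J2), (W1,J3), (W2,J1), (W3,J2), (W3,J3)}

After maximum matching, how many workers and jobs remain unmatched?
Unmatched: 0 workers, 0 jobs

Maximum matching size: 3
Workers: 3 total, 3 matched, 0 unmatched
Jobs: 3 total, 3 matched, 0 unmatched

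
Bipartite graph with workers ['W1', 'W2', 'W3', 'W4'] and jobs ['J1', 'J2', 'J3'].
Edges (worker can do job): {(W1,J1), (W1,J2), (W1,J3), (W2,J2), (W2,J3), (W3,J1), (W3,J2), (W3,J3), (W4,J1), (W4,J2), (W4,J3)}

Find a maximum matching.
Matching: {(W1,J1), (W3,J3), (W4,J2)}

Maximum matching (size 3):
  W1 → J1
  W3 → J3
  W4 → J2

Each worker is assigned to at most one job, and each job to at most one worker.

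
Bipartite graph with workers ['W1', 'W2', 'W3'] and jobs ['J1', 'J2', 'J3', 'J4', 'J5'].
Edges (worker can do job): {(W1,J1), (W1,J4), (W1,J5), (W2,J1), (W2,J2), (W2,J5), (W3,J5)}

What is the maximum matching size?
Maximum matching size = 3

Maximum matching: {(W1,J4), (W2,J2), (W3,J5)}
Size: 3

This assigns 3 workers to 3 distinct jobs.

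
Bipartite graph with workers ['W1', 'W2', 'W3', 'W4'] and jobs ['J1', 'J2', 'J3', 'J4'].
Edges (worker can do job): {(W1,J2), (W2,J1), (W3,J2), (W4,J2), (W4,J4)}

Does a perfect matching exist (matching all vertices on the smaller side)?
No, maximum matching has size 3 < 4

Maximum matching has size 3, need 4 for perfect matching.
Unmatched workers: ['W1']
Unmatched jobs: ['J3']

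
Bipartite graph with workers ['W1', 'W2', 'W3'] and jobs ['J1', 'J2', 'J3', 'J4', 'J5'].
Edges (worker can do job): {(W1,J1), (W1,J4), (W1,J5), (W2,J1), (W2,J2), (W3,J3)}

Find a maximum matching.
Matching: {(W1,J1), (W2,J2), (W3,J3)}

Maximum matching (size 3):
  W1 → J1
  W2 → J2
  W3 → J3

Each worker is assigned to at most one job, and each job to at most one worker.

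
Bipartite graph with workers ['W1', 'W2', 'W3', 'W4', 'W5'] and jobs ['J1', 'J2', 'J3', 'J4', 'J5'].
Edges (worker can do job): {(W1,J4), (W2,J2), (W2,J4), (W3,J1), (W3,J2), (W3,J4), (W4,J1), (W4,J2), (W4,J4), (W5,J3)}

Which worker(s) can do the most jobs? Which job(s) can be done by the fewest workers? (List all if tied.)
Most versatile: W3, W4 (3 jobs); Least covered: J5 (0 workers)

Worker degrees (jobs they can do): W1:1, W2:2, W3:3, W4:3, W5:1
Job degrees (workers who can do it): J1:2, J2:3, J3:1, J4:4, J5:0

Maximum worker degree is 3, achieved by: W3, W4
Minimum job degree is 0, achieved by: J5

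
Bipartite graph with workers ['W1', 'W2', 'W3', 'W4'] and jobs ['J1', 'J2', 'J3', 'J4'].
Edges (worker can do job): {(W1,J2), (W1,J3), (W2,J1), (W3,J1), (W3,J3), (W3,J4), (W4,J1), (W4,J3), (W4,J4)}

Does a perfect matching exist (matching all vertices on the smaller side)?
Yes, perfect matching exists (size 4)

Perfect matching: {(W1,J2), (W2,J1), (W3,J4), (W4,J3)}
All 4 vertices on the smaller side are matched.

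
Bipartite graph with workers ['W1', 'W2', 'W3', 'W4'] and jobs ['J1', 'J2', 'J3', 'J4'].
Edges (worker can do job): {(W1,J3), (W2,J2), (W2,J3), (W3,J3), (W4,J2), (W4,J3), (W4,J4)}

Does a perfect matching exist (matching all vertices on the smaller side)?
No, maximum matching has size 3 < 4

Maximum matching has size 3, need 4 for perfect matching.
Unmatched workers: ['W1']
Unmatched jobs: ['J1']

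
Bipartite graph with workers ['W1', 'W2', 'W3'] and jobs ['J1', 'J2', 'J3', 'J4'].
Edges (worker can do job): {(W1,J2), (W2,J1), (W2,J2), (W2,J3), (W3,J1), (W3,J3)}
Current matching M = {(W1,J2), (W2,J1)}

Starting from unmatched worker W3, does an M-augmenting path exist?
Yes: W3 → J3

An M-augmenting path alternates non-matching / matching edges, starting and ending at unmatched vertices.
Path: W3 → J3
(J3 is unmatched in M, so the path is augmenting.)
Flipping edges along this path would increase |M| from 2 to 3.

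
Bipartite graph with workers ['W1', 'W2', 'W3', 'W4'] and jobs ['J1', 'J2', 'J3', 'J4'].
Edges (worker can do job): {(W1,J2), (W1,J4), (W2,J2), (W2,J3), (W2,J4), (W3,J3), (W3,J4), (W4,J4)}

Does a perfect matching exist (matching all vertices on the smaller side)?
No, maximum matching has size 3 < 4

Maximum matching has size 3, need 4 for perfect matching.
Unmatched workers: ['W2']
Unmatched jobs: ['J1']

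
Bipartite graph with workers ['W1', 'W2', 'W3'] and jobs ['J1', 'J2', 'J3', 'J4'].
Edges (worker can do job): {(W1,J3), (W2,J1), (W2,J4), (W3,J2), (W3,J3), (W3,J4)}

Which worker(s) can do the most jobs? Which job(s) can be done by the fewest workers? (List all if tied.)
Most versatile: W3 (3 jobs); Least covered: J1, J2 (1 workers)

Worker degrees (jobs they can do): W1:1, W2:2, W3:3
Job degrees (workers who can do it): J1:1, J2:1, J3:2, J4:2

Maximum worker degree is 3, achieved by: W3
Minimum job degree is 1, achieved by: J1, J2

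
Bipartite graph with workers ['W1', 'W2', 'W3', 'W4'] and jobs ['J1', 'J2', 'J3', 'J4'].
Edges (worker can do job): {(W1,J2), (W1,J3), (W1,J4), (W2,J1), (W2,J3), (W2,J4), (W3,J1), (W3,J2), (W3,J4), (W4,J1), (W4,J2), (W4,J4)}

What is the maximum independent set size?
Maximum independent set = 4

By König's theorem:
- Min vertex cover = Max matching = 4
- Max independent set = Total vertices - Min vertex cover
- Max independent set = 8 - 4 = 4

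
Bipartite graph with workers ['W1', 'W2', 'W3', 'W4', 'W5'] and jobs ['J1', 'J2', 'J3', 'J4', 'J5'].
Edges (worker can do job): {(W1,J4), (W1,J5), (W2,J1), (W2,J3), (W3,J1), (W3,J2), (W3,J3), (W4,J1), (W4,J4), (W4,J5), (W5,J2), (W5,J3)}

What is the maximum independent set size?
Maximum independent set = 5

By König's theorem:
- Min vertex cover = Max matching = 5
- Max independent set = Total vertices - Min vertex cover
- Max independent set = 10 - 5 = 5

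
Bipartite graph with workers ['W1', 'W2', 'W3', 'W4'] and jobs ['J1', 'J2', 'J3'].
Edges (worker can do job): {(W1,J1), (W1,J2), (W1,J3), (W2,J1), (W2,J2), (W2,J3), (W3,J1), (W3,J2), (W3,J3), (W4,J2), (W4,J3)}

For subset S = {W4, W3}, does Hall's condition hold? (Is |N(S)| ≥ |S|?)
Yes: |N(S)| = 3, |S| = 2

Subset S = {W4, W3}
Neighbors N(S) = {J1, J2, J3}

|N(S)| = 3, |S| = 2
Hall's condition: |N(S)| ≥ |S| is satisfied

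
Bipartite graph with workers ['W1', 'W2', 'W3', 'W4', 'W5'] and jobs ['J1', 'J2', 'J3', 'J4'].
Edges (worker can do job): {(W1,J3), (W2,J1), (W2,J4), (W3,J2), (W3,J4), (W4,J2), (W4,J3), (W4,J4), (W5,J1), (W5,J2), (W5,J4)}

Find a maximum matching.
Matching: {(W2,J4), (W3,J2), (W4,J3), (W5,J1)}

Maximum matching (size 4):
  W2 → J4
  W3 → J2
  W4 → J3
  W5 → J1

Each worker is assigned to at most one job, and each job to at most one worker.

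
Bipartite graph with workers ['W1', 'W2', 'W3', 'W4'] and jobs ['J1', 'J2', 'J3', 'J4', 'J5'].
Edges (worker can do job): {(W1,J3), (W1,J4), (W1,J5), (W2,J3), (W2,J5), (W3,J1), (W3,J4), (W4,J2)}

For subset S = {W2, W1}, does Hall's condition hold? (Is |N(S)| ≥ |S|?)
Yes: |N(S)| = 3, |S| = 2

Subset S = {W2, W1}
Neighbors N(S) = {J3, J4, J5}

|N(S)| = 3, |S| = 2
Hall's condition: |N(S)| ≥ |S| is satisfied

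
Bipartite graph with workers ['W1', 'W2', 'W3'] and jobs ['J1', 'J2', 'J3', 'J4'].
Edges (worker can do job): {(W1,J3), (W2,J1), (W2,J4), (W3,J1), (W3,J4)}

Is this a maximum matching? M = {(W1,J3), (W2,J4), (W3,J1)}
Yes, size 3 is maximum

Proposed matching has size 3.
Maximum matching size for this graph: 3.

This is a maximum matching.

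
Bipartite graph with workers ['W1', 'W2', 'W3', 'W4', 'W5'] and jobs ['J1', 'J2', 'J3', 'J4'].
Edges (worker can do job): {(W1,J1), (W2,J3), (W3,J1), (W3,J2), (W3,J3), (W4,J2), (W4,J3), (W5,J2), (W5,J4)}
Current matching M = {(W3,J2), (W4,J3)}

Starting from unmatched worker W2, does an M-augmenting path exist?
Yes: W2 → J3 → W4 → J2 → W3 → J1

An M-augmenting path alternates non-matching / matching edges, starting and ending at unmatched vertices.
Path: W2 → J3 → W4 → J2 → W3 → J1
(J1 is unmatched in M, so the path is augmenting.)
Flipping edges along this path would increase |M| from 2 to 3.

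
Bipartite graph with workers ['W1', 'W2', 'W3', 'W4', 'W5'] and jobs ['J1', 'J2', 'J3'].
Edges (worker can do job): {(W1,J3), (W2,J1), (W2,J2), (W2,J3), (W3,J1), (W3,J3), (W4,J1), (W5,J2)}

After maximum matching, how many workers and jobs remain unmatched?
Unmatched: 2 workers, 0 jobs

Maximum matching size: 3
Workers: 5 total, 3 matched, 2 unmatched
Jobs: 3 total, 3 matched, 0 unmatched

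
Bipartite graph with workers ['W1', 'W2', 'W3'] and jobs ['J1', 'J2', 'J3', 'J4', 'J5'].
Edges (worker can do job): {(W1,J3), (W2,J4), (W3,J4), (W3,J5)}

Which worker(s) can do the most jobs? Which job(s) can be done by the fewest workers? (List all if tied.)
Most versatile: W3 (2 jobs); Least covered: J1, J2 (0 workers)

Worker degrees (jobs they can do): W1:1, W2:1, W3:2
Job degrees (workers who can do it): J1:0, J2:0, J3:1, J4:2, J5:1

Maximum worker degree is 2, achieved by: W3
Minimum job degree is 0, achieved by: J1, J2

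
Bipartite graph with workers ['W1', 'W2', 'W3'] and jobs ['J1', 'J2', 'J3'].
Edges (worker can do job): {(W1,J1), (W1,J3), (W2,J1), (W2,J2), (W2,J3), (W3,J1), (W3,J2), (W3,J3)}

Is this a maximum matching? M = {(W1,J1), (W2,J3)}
No, size 2 is not maximum

Proposed matching has size 2.
Maximum matching size for this graph: 3.

This is NOT maximum - can be improved to size 3.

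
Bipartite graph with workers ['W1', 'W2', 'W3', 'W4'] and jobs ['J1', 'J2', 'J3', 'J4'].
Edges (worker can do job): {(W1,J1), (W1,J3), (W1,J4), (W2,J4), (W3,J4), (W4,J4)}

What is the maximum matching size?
Maximum matching size = 2

Maximum matching: {(W1,J3), (W4,J4)}
Size: 2

This assigns 2 workers to 2 distinct jobs.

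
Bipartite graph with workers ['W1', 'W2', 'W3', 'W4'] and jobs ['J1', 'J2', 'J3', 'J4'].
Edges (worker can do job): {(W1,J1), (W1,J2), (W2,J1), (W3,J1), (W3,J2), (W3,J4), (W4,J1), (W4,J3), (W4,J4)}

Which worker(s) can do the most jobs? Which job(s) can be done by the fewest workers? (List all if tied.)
Most versatile: W3, W4 (3 jobs); Least covered: J3 (1 workers)

Worker degrees (jobs they can do): W1:2, W2:1, W3:3, W4:3
Job degrees (workers who can do it): J1:4, J2:2, J3:1, J4:2

Maximum worker degree is 3, achieved by: W3, W4
Minimum job degree is 1, achieved by: J3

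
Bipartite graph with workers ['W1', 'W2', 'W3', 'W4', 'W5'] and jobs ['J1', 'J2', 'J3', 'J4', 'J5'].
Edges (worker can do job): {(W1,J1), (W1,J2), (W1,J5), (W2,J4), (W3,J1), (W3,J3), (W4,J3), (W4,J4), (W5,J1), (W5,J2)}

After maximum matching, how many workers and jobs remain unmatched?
Unmatched: 0 workers, 0 jobs

Maximum matching size: 5
Workers: 5 total, 5 matched, 0 unmatched
Jobs: 5 total, 5 matched, 0 unmatched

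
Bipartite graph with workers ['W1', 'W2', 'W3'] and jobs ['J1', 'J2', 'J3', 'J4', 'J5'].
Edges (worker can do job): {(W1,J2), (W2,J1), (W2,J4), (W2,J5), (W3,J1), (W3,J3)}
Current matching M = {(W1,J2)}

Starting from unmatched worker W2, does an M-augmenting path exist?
Yes: W2 → J4

An M-augmenting path alternates non-matching / matching edges, starting and ending at unmatched vertices.
Path: W2 → J4
(J4 is unmatched in M, so the path is augmenting.)
Flipping edges along this path would increase |M| from 1 to 2.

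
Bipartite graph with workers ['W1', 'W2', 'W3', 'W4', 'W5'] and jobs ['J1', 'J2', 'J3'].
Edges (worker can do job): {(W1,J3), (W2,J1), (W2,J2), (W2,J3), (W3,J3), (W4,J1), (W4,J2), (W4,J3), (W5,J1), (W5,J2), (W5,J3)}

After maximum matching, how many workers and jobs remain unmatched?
Unmatched: 2 workers, 0 jobs

Maximum matching size: 3
Workers: 5 total, 3 matched, 2 unmatched
Jobs: 3 total, 3 matched, 0 unmatched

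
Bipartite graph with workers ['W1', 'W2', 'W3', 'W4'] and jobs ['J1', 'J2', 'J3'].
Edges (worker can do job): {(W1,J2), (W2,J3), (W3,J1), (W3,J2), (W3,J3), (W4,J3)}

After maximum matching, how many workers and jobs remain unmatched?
Unmatched: 1 workers, 0 jobs

Maximum matching size: 3
Workers: 4 total, 3 matched, 1 unmatched
Jobs: 3 total, 3 matched, 0 unmatched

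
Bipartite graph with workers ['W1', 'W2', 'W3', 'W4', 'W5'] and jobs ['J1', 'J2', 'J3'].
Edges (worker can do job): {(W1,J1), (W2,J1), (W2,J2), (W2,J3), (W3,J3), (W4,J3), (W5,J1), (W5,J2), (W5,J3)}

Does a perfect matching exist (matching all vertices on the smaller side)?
Yes, perfect matching exists (size 3)

Perfect matching: {(W1,J1), (W3,J3), (W5,J2)}
All 3 vertices on the smaller side are matched.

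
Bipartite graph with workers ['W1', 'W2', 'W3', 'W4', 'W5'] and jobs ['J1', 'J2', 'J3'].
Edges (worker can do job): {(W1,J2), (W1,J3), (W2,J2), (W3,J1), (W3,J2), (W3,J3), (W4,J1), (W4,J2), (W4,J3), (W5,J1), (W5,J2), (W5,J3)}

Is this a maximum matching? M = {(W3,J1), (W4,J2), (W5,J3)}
Yes, size 3 is maximum

Proposed matching has size 3.
Maximum matching size for this graph: 3.

This is a maximum matching.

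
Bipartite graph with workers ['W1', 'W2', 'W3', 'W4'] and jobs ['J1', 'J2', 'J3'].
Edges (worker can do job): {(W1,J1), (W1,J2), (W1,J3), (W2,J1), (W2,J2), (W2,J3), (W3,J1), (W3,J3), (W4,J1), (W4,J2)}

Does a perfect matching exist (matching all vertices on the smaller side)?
Yes, perfect matching exists (size 3)

Perfect matching: {(W1,J3), (W3,J1), (W4,J2)}
All 3 vertices on the smaller side are matched.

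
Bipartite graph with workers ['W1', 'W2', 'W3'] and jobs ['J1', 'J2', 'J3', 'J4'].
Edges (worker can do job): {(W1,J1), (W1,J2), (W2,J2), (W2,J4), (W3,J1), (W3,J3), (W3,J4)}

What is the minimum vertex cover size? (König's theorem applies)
Minimum vertex cover size = 3

By König's theorem: in bipartite graphs,
min vertex cover = max matching = 3

Maximum matching has size 3, so minimum vertex cover also has size 3.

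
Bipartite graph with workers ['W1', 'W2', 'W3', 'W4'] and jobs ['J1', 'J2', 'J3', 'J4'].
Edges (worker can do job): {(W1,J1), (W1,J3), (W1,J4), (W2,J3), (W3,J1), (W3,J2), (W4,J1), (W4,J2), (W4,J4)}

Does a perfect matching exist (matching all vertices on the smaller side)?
Yes, perfect matching exists (size 4)

Perfect matching: {(W1,J4), (W2,J3), (W3,J2), (W4,J1)}
All 4 vertices on the smaller side are matched.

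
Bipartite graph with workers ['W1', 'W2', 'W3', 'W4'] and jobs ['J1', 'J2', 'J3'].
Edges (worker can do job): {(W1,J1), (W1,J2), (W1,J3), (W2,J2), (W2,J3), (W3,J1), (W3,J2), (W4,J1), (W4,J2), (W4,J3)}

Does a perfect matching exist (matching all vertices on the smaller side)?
Yes, perfect matching exists (size 3)

Perfect matching: {(W1,J3), (W3,J1), (W4,J2)}
All 3 vertices on the smaller side are matched.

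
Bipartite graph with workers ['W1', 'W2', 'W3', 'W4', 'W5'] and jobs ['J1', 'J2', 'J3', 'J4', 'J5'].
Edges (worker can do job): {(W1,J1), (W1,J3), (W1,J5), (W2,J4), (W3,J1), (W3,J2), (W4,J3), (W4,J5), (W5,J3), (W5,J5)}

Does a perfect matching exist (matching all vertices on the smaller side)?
Yes, perfect matching exists (size 5)

Perfect matching: {(W1,J1), (W2,J4), (W3,J2), (W4,J3), (W5,J5)}
All 5 vertices on the smaller side are matched.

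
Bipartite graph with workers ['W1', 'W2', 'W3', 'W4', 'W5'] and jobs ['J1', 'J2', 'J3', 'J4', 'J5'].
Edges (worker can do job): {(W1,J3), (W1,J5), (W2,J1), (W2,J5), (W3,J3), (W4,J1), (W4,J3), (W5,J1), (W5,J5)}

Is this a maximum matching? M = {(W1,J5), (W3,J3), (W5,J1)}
Yes, size 3 is maximum

Proposed matching has size 3.
Maximum matching size for this graph: 3.

This is a maximum matching.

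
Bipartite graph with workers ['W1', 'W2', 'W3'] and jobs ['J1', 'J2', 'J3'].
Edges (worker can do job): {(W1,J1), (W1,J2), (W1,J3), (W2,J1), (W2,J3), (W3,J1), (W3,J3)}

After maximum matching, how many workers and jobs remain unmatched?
Unmatched: 0 workers, 0 jobs

Maximum matching size: 3
Workers: 3 total, 3 matched, 0 unmatched
Jobs: 3 total, 3 matched, 0 unmatched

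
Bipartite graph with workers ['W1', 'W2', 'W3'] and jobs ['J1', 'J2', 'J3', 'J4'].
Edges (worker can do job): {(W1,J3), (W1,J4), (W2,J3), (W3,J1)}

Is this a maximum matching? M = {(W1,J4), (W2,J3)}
No, size 2 is not maximum

Proposed matching has size 2.
Maximum matching size for this graph: 3.

This is NOT maximum - can be improved to size 3.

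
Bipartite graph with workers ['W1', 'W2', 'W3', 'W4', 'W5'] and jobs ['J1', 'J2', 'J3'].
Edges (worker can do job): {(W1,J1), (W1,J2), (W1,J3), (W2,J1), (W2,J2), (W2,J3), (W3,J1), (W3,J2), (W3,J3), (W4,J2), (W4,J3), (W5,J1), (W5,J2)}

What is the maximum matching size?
Maximum matching size = 3

Maximum matching: {(W3,J2), (W4,J3), (W5,J1)}
Size: 3

This assigns 3 workers to 3 distinct jobs.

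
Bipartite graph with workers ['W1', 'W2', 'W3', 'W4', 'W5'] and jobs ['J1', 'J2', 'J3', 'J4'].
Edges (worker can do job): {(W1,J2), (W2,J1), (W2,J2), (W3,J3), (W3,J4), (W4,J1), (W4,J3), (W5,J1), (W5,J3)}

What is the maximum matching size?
Maximum matching size = 4

Maximum matching: {(W1,J2), (W3,J4), (W4,J3), (W5,J1)}
Size: 4

This assigns 4 workers to 4 distinct jobs.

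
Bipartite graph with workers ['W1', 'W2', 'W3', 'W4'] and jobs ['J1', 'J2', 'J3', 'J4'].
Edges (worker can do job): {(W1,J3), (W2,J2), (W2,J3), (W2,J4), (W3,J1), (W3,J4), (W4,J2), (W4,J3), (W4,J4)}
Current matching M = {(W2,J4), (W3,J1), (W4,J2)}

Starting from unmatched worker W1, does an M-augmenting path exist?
Yes: W1 → J3

An M-augmenting path alternates non-matching / matching edges, starting and ending at unmatched vertices.
Path: W1 → J3
(J3 is unmatched in M, so the path is augmenting.)
Flipping edges along this path would increase |M| from 3 to 4.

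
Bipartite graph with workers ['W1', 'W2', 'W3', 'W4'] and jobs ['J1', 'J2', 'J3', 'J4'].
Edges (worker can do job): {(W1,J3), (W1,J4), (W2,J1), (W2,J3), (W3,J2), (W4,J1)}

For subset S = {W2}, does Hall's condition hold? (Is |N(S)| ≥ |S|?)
Yes: |N(S)| = 2, |S| = 1

Subset S = {W2}
Neighbors N(S) = {J1, J3}

|N(S)| = 2, |S| = 1
Hall's condition: |N(S)| ≥ |S| is satisfied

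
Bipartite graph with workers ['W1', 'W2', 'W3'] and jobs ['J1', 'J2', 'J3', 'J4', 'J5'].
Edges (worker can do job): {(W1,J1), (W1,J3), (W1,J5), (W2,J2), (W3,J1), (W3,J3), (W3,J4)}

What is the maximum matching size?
Maximum matching size = 3

Maximum matching: {(W1,J5), (W2,J2), (W3,J3)}
Size: 3

This assigns 3 workers to 3 distinct jobs.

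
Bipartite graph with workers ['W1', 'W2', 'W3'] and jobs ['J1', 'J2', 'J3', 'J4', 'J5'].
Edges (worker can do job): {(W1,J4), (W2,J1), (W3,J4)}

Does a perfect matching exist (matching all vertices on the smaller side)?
No, maximum matching has size 2 < 3

Maximum matching has size 2, need 3 for perfect matching.
Unmatched workers: ['W1']
Unmatched jobs: ['J3', 'J5', 'J2']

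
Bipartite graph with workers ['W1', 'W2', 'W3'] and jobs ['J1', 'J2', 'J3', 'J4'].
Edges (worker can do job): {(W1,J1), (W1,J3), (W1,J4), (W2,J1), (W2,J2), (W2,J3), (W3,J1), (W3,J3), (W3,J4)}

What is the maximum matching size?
Maximum matching size = 3

Maximum matching: {(W1,J3), (W2,J1), (W3,J4)}
Size: 3

This assigns 3 workers to 3 distinct jobs.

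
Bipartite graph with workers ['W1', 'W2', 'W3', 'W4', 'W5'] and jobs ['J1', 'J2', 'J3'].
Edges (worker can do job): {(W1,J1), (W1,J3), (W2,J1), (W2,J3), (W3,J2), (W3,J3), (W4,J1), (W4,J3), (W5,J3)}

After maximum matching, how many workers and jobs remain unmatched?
Unmatched: 2 workers, 0 jobs

Maximum matching size: 3
Workers: 5 total, 3 matched, 2 unmatched
Jobs: 3 total, 3 matched, 0 unmatched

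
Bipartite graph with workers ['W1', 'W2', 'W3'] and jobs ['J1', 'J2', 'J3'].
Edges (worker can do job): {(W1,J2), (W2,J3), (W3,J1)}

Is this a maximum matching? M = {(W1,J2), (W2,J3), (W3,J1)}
Yes, size 3 is maximum

Proposed matching has size 3.
Maximum matching size for this graph: 3.

This is a maximum matching.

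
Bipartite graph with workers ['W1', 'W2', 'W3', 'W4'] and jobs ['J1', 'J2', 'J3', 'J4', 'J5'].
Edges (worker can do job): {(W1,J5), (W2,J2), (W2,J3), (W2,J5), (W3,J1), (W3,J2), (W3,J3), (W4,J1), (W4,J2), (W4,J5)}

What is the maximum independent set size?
Maximum independent set = 5

By König's theorem:
- Min vertex cover = Max matching = 4
- Max independent set = Total vertices - Min vertex cover
- Max independent set = 9 - 4 = 5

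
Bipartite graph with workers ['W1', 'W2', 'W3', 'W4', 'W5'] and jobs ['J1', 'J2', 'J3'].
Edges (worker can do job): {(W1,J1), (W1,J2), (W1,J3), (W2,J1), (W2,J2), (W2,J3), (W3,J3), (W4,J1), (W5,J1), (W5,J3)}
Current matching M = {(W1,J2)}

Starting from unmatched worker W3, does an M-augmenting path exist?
Yes: W3 → J3

An M-augmenting path alternates non-matching / matching edges, starting and ending at unmatched vertices.
Path: W3 → J3
(J3 is unmatched in M, so the path is augmenting.)
Flipping edges along this path would increase |M| from 1 to 2.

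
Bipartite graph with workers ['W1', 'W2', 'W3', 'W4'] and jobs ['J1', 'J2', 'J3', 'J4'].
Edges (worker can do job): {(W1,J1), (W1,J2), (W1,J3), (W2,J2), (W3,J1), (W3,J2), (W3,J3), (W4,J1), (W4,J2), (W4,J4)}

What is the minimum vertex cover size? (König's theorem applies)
Minimum vertex cover size = 4

By König's theorem: in bipartite graphs,
min vertex cover = max matching = 4

Maximum matching has size 4, so minimum vertex cover also has size 4.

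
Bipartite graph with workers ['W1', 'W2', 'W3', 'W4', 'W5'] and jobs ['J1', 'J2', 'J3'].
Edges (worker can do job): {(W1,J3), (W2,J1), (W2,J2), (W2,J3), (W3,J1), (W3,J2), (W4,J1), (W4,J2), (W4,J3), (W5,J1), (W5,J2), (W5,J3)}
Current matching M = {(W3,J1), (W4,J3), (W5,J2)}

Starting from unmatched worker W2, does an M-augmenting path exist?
No augmenting path from W2

Alternating search from W2 reaches jobs: {J1, J2, J3}.
Every reachable job is already matched in M, and following those matched edges back to workers exposes no further unvisited jobs.
No M-augmenting path from W2 exists.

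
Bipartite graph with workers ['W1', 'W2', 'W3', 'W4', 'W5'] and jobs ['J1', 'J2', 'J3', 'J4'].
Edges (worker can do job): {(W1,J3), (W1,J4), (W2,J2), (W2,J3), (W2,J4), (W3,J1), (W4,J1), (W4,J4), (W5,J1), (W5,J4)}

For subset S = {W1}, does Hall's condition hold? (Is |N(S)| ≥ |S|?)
Yes: |N(S)| = 2, |S| = 1

Subset S = {W1}
Neighbors N(S) = {J3, J4}

|N(S)| = 2, |S| = 1
Hall's condition: |N(S)| ≥ |S| is satisfied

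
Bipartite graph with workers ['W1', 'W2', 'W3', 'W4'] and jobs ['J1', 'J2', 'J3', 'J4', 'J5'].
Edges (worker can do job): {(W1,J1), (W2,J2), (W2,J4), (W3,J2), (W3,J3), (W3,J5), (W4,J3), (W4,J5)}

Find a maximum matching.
Matching: {(W1,J1), (W2,J2), (W3,J5), (W4,J3)}

Maximum matching (size 4):
  W1 → J1
  W2 → J2
  W3 → J5
  W4 → J3

Each worker is assigned to at most one job, and each job to at most one worker.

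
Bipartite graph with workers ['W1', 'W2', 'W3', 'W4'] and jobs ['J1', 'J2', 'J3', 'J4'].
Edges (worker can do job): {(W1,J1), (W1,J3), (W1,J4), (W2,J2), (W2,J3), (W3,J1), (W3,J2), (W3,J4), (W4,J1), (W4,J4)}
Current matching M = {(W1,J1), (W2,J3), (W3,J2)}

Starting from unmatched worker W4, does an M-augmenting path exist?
Yes: W4 → J4

An M-augmenting path alternates non-matching / matching edges, starting and ending at unmatched vertices.
Path: W4 → J4
(J4 is unmatched in M, so the path is augmenting.)
Flipping edges along this path would increase |M| from 3 to 4.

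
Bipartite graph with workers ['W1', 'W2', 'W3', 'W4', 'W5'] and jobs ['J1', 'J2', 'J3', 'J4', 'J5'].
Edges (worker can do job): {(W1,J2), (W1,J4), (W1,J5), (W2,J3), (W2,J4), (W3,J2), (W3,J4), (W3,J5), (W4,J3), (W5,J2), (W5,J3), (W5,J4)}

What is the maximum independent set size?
Maximum independent set = 6

By König's theorem:
- Min vertex cover = Max matching = 4
- Max independent set = Total vertices - Min vertex cover
- Max independent set = 10 - 4 = 6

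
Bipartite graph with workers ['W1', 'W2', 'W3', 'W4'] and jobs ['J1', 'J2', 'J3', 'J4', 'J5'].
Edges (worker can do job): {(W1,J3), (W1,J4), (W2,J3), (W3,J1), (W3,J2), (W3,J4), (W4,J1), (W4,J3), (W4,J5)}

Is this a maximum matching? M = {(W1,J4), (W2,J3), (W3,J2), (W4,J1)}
Yes, size 4 is maximum

Proposed matching has size 4.
Maximum matching size for this graph: 4.

This is a maximum matching.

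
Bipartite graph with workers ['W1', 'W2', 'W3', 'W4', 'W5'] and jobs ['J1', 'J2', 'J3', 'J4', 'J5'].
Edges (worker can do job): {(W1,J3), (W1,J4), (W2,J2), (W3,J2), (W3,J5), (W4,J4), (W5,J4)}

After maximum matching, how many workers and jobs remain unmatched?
Unmatched: 1 workers, 1 jobs

Maximum matching size: 4
Workers: 5 total, 4 matched, 1 unmatched
Jobs: 5 total, 4 matched, 1 unmatched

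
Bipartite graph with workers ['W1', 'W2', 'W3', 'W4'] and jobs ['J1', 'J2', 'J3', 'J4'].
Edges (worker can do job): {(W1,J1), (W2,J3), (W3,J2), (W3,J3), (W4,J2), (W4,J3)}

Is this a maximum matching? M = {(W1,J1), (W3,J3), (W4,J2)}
Yes, size 3 is maximum

Proposed matching has size 3.
Maximum matching size for this graph: 3.

This is a maximum matching.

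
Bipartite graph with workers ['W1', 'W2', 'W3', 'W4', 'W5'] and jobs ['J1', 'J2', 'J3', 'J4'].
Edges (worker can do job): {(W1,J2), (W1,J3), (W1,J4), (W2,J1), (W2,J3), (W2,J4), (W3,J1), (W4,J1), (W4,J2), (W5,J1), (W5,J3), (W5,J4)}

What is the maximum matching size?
Maximum matching size = 4

Maximum matching: {(W1,J3), (W3,J1), (W4,J2), (W5,J4)}
Size: 4

This assigns 4 workers to 4 distinct jobs.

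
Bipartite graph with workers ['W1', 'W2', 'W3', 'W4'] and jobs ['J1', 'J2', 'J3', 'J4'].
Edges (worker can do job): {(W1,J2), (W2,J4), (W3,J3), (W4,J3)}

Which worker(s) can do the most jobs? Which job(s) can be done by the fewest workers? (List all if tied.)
Most versatile: W1, W2, W3, W4 (1 jobs); Least covered: J1 (0 workers)

Worker degrees (jobs they can do): W1:1, W2:1, W3:1, W4:1
Job degrees (workers who can do it): J1:0, J2:1, J3:2, J4:1

Maximum worker degree is 1, achieved by: W1, W2, W3, W4
Minimum job degree is 0, achieved by: J1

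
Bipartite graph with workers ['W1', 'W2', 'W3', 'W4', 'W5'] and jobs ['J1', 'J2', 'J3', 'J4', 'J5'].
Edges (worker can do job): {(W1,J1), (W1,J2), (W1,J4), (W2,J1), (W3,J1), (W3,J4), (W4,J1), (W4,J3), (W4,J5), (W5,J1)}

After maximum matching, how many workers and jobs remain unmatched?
Unmatched: 1 workers, 1 jobs

Maximum matching size: 4
Workers: 5 total, 4 matched, 1 unmatched
Jobs: 5 total, 4 matched, 1 unmatched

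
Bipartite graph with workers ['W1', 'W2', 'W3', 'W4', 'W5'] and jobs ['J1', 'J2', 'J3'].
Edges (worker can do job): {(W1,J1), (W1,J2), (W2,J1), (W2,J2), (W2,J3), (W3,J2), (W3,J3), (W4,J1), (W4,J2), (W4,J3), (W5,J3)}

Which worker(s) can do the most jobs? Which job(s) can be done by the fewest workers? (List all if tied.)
Most versatile: W2, W4 (3 jobs); Least covered: J1 (3 workers)

Worker degrees (jobs they can do): W1:2, W2:3, W3:2, W4:3, W5:1
Job degrees (workers who can do it): J1:3, J2:4, J3:4

Maximum worker degree is 3, achieved by: W2, W4
Minimum job degree is 3, achieved by: J1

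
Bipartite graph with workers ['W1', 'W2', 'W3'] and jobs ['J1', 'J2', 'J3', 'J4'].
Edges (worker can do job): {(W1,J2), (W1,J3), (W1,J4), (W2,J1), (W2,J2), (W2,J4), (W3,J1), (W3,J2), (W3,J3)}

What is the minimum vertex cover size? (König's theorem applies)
Minimum vertex cover size = 3

By König's theorem: in bipartite graphs,
min vertex cover = max matching = 3

Maximum matching has size 3, so minimum vertex cover also has size 3.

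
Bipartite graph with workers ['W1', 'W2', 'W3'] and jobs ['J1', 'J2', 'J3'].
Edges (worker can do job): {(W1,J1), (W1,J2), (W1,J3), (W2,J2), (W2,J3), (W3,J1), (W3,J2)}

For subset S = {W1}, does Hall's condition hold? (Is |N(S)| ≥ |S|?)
Yes: |N(S)| = 3, |S| = 1

Subset S = {W1}
Neighbors N(S) = {J1, J2, J3}

|N(S)| = 3, |S| = 1
Hall's condition: |N(S)| ≥ |S| is satisfied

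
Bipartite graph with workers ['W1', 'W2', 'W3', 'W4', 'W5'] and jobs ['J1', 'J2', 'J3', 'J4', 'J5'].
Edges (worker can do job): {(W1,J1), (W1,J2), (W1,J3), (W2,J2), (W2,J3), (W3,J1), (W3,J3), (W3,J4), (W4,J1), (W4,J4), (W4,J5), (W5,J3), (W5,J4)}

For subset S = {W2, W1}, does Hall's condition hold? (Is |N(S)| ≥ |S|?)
Yes: |N(S)| = 3, |S| = 2

Subset S = {W2, W1}
Neighbors N(S) = {J1, J2, J3}

|N(S)| = 3, |S| = 2
Hall's condition: |N(S)| ≥ |S| is satisfied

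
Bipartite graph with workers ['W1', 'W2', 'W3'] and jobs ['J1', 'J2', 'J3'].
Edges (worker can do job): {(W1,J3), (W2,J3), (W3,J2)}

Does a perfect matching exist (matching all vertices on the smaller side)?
No, maximum matching has size 2 < 3

Maximum matching has size 2, need 3 for perfect matching.
Unmatched workers: ['W2']
Unmatched jobs: ['J1']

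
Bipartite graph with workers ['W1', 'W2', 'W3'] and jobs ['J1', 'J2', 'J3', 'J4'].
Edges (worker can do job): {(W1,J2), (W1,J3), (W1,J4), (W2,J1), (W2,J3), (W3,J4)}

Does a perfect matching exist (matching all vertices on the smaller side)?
Yes, perfect matching exists (size 3)

Perfect matching: {(W1,J3), (W2,J1), (W3,J4)}
All 3 vertices on the smaller side are matched.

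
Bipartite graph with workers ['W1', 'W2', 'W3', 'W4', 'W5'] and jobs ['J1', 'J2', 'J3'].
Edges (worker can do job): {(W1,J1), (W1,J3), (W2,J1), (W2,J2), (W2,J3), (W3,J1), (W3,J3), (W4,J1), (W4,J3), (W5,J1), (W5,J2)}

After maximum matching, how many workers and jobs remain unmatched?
Unmatched: 2 workers, 0 jobs

Maximum matching size: 3
Workers: 5 total, 3 matched, 2 unmatched
Jobs: 3 total, 3 matched, 0 unmatched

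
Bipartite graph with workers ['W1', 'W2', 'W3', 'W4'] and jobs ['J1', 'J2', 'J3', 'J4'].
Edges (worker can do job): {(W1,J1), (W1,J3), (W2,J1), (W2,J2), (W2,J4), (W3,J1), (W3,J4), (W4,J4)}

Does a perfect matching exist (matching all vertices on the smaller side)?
Yes, perfect matching exists (size 4)

Perfect matching: {(W1,J3), (W2,J2), (W3,J1), (W4,J4)}
All 4 vertices on the smaller side are matched.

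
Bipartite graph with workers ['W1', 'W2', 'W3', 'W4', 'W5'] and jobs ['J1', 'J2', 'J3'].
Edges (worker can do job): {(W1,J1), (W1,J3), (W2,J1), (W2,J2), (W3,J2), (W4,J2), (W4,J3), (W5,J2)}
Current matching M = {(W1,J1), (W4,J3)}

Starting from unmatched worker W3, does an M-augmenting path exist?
Yes: W3 → J2

An M-augmenting path alternates non-matching / matching edges, starting and ending at unmatched vertices.
Path: W3 → J2
(J2 is unmatched in M, so the path is augmenting.)
Flipping edges along this path would increase |M| from 2 to 3.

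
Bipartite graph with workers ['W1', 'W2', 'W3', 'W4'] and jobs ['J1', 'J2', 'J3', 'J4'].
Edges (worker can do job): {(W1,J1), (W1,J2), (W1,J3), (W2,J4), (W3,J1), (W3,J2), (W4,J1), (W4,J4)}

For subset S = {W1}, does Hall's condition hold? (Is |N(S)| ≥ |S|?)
Yes: |N(S)| = 3, |S| = 1

Subset S = {W1}
Neighbors N(S) = {J1, J2, J3}

|N(S)| = 3, |S| = 1
Hall's condition: |N(S)| ≥ |S| is satisfied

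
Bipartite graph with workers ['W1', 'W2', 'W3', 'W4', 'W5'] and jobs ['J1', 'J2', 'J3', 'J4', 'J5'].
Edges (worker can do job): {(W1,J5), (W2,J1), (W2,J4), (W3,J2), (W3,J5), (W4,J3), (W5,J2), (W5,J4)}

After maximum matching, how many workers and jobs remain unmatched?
Unmatched: 0 workers, 0 jobs

Maximum matching size: 5
Workers: 5 total, 5 matched, 0 unmatched
Jobs: 5 total, 5 matched, 0 unmatched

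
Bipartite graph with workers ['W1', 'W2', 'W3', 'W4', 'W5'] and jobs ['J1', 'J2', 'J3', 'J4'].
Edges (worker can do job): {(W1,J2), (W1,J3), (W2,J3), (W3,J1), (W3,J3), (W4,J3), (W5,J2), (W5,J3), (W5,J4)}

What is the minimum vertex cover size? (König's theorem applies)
Minimum vertex cover size = 4

By König's theorem: in bipartite graphs,
min vertex cover = max matching = 4

Maximum matching has size 4, so minimum vertex cover also has size 4.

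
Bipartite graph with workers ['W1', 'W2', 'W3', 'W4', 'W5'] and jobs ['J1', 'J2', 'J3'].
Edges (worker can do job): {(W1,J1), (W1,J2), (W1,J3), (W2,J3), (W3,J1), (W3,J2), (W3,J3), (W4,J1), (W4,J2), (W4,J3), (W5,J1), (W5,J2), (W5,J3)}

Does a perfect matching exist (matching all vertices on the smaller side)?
Yes, perfect matching exists (size 3)

Perfect matching: {(W3,J1), (W4,J3), (W5,J2)}
All 3 vertices on the smaller side are matched.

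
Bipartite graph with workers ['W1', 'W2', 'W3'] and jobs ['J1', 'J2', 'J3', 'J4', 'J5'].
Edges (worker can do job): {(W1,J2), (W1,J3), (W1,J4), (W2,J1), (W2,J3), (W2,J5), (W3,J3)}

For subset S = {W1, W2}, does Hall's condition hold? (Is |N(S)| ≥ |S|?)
Yes: |N(S)| = 5, |S| = 2

Subset S = {W1, W2}
Neighbors N(S) = {J1, J2, J3, J4, J5}

|N(S)| = 5, |S| = 2
Hall's condition: |N(S)| ≥ |S| is satisfied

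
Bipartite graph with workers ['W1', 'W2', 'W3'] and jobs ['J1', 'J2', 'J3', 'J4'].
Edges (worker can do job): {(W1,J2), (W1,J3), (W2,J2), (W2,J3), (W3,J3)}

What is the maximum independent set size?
Maximum independent set = 5

By König's theorem:
- Min vertex cover = Max matching = 2
- Max independent set = Total vertices - Min vertex cover
- Max independent set = 7 - 2 = 5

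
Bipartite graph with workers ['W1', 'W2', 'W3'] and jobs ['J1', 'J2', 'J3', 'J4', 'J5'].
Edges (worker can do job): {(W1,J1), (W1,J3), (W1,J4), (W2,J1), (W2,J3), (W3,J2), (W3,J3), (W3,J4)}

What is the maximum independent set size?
Maximum independent set = 5

By König's theorem:
- Min vertex cover = Max matching = 3
- Max independent set = Total vertices - Min vertex cover
- Max independent set = 8 - 3 = 5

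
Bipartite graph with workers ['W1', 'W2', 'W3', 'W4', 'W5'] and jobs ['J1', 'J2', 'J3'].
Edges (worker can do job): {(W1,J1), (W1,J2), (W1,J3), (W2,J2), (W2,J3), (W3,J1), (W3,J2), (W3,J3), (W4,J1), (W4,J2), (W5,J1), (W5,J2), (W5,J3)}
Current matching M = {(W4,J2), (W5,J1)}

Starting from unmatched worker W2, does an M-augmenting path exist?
Yes: W2 → J3

An M-augmenting path alternates non-matching / matching edges, starting and ending at unmatched vertices.
Path: W2 → J3
(J3 is unmatched in M, so the path is augmenting.)
Flipping edges along this path would increase |M| from 2 to 3.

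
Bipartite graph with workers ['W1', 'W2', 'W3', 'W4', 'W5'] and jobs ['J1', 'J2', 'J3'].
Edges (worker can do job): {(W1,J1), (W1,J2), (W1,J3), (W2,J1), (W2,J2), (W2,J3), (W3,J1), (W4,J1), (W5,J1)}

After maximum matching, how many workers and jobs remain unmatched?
Unmatched: 2 workers, 0 jobs

Maximum matching size: 3
Workers: 5 total, 3 matched, 2 unmatched
Jobs: 3 total, 3 matched, 0 unmatched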